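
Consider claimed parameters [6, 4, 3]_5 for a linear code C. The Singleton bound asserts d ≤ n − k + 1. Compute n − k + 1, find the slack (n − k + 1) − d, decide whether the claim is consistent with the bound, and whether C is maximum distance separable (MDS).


Singleton RHS = n − k + 1 = 3, slack = 0, bound satisfied, MDS.

Singleton bound: d ≤ n − k + 1.
Here n = 6, k = 4, so n − k + 1 = 3.
Given d = 3, check d ≤ 3: YES.
Slack = (n − k + 1) − d = 0.
The code is MDS (slack = 0).
Description: the claimed parameters are [6, 4, 3]_5; such a code would be MDS (meets Singleton bound).


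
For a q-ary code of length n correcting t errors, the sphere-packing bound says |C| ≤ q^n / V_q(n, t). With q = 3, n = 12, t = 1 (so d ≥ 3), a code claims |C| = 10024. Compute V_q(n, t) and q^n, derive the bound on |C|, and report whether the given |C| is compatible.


V_q(n, t) = 25, q^n = 531441, Hamming bound = 21257, |C| = 10024 ≤ bound (satisfied).

Step 1: Compute V_q(n, t) = Σ_{j=0}^1 C(n, j) (q−1)^j.
  j = 0: C(12,0)·(2)^0 = 1·1 = 1.
  j = 1: C(12,1)·(2)^1 = 12·2 = 24.
  V_q(n, t) = 1 + 24 = 25.
Step 2: q^n = 3^12 = 531441.
Step 3: Hamming bound ⌊q^n / V_q(n,t)⌋ = ⌊531441/25⌋ = 21257.
Step 4: Compare |C| = 10024 to 21257: satisfied.
The claimed |C| lies below the Hamming bound.


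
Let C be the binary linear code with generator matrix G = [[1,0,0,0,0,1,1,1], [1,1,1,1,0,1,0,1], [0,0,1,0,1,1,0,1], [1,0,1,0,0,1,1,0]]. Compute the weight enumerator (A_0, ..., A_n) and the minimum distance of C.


Weight distribution: A_0 = 1, A_2 = 2, A_4 = 9, A_6 = 4. Minimum distance d = 2.

Enumerate all 2^4 = 16 messages m ∈ F_2^4.
For each, compute codeword c = mG in F_2^8, then tally its weight.
  m = 0000 → c = 00000000, weight = 0.
  m = 1000 → c = 10000111, weight = 4.
  m = 0100 → c = 11110101, weight = 6.
  m = 1100 → c = 01110010, weight = 4.
  m = 0010 → c = 00101101, weight = 4.
  m = 1010 → c = 10101010, weight = 4.
  m = 0110 → c = 11011000, weight = 4.
  m = 1110 → c = 01011111, weight = 6.
  m = 0001 → c = 10100110, weight = 4.
  m = 1001 → c = 00100001, weight = 2.
  m = 0101 → c = 01010011, weight = 4.
  m = 1101 → c = 11010100, weight = 4.
  m = 0011 → c = 10001011, weight = 4.
  m = 1011 → c = 00001100, weight = 2.
  m = 0111 → c = 01111110, weight = 6.
  m = 1111 → c = 11111001, weight = 6.
Tally weights:
  weight 0: 1 codewords.
  weight 2: 2 codewords.
  weight 4: 9 codewords.
  weight 6: 4 codewords.
Minimum distance d = smallest w > 0 with A_w > 0 = 2.
Sanity: Σ A_w = 16 = 2^4 = 16 ✓.


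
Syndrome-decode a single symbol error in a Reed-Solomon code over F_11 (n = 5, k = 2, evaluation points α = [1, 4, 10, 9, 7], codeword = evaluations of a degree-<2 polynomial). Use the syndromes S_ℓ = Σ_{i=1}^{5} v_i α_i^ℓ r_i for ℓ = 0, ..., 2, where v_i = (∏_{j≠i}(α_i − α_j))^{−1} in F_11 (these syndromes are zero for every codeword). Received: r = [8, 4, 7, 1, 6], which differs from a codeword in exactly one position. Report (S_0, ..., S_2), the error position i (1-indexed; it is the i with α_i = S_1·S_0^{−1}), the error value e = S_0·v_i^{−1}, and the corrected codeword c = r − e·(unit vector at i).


S = (8, 1, 7), error at position 5, error magnitude e = 6, c = [8, 4, 7, 1, 0].

Step 1: column multipliers v_i = (∏_{j≠i}(α_i − α_j))^{−1} mod 11.
  i = 1 (α = 1): (1−4)(1−10)(1−9)(1−7) = (−3)·(−9)·(−8)·(−6) = 1296 ≡ 9, so v_1 = 9^{−1} = 5 (mod 11).
  i = 2 (α = 4): (4−1)(4−10)(4−9)(4−7) = 3·(−6)·(−5)·(−3) = −270 ≡ 5, so v_2 = 5^{−1} = 9 (mod 11).
  i = 3 (α = 10): (10−1)(10−4)(10−9)(10−7) = 9·6·1·3 = 162 ≡ 8, so v_3 = 8^{−1} = 7 (mod 11).
  i = 4 (α = 9): (9−1)(9−4)(9−10)(9−7) = 8·5·(−1)·2 = −80 ≡ 8, so v_4 = 8^{−1} = 7 (mod 11).
  i = 5 (α = 7): (7−1)(7−4)(7−10)(7−9) = 6·3·(−3)·(−2) = 108 ≡ 9, so v_5 = 9^{−1} = 5 (mod 11).
  v = [5, 9, 7, 7, 5].
Step 2: syndromes of r = [8, 4, 7, 1, 6] (all sums mod 11).
  S_0 = Σ v_i r_i = 5·8 + 9·4 + 7·7 + 7·1 + 5·6 = 162 ≡ 8.
  S_1 = Σ v_i α_i r_i = 5·1·8 + 9·4·4 + 7·10·7 + 7·9·1 + 5·7·6 = 947 ≡ 1.
  α_i^2 mod 11 = [1, 5, 1, 4, 5].
  S_2 = Σ v_i α_i^2 r_i = 5·1·8 + 9·5·4 + 7·1·7 + 7·4·1 + 5·5·6 = 447 ≡ 7.
  S = (8, 1, 7) ≠ 0, so r is not a codeword (an error is present).
Step 3: locate the error. For a single error e at position i, S_ℓ = v_i·e·α_i^ℓ, so α_err = S_1/S_0.
  S_0^{−1} = 8^{−1} = 7 (mod 11), so α_err = 1·7 = 7 ≡ 7 = α_5. Error position i = 5.
  Consistency check: S_2/S_1 = 7·1 = 7 ≡ 7 = α_err ✓ (single-error assumption holds).
Step 4: error magnitude e = S_0/v_5 = S_0·∏_{j≠5}(α_5 − α_j) = 8·9 = 72 ≡ 6 (mod 11).
Step 5: correct position 5: c_5 = r_5 − e = 6 − 6 ≡ 0 (mod 11). Hence c = [8, 4, 7, 1, 0].
  Check: interpolating c through the α_i gives m(x) = 2 + 6·x (degree < 2) with m(α_i) = c_i for every i, so c is indeed a codeword.


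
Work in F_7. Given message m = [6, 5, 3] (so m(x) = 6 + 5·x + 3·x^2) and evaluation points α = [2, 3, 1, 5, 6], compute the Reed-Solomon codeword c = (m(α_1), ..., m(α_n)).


c = [0, 6, 0, 1, 4]

Message polynomial: m(x) = 6 + 5·x + 3·x^2 (mod 7).
For each evaluation point α_i, compute m(α_i) mod 7:
  α_1 = 2: Horner steps 3 → 4 → 0, so m(2) = 0.
  α_2 = 3: Horner steps 3 → 0 → 6, so m(3) = 6.
  α_3 = 1: Horner steps 3 → 1 → 0, so m(1) = 0.
  α_4 = 5: Horner steps 3 → 6 → 1, so m(5) = 1.
  α_5 = 6: Horner steps 3 → 2 → 4, so m(6) = 4.
Codeword c = [0, 6, 0, 1, 4] ∈ F_7^5.


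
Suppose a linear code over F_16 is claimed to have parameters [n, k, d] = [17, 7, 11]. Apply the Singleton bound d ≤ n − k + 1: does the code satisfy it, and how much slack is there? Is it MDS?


Singleton RHS = n − k + 1 = 11, slack = 0, bound satisfied, MDS.

Singleton bound: d ≤ n − k + 1.
Here n = 17, k = 7, so n − k + 1 = 11.
Given d = 11, check d ≤ 11: YES.
Slack = (n − k + 1) − d = 0.
The code is MDS (slack = 0).
Description: the claimed parameters are [17, 7, 11]_16; such a code would be MDS (meets Singleton bound).


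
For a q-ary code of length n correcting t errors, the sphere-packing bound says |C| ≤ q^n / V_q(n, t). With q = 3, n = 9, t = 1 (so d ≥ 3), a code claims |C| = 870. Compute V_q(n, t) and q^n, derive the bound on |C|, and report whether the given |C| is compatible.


V_q(n, t) = 19, q^n = 19683, Hamming bound = 1035, |C| = 870 ≤ bound (satisfied).

Step 1: Compute V_q(n, t) = Σ_{j=0}^1 C(n, j) (q−1)^j.
  j = 0: C(9,0)·(2)^0 = 1·1 = 1.
  j = 1: C(9,1)·(2)^1 = 9·2 = 18.
  V_q(n, t) = 1 + 18 = 19.
Step 2: q^n = 3^9 = 19683.
Step 3: Hamming bound ⌊q^n / V_q(n,t)⌋ = ⌊19683/19⌋ = 1035.
Step 4: Compare |C| = 870 to 1035: satisfied.
The claimed |C| lies below the Hamming bound.


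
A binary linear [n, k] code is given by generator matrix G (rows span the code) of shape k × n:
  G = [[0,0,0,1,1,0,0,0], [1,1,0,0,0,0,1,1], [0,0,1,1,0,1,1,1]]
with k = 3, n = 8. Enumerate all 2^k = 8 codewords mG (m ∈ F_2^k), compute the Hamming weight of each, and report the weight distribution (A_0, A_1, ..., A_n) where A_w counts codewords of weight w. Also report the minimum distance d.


Weight distribution: A_0 = 1, A_2 = 1, A_4 = 1, A_5 = 4, A_6 = 1. Minimum distance d = 2.

Enumerate all 2^3 = 8 messages m ∈ F_2^3.
For each, compute codeword c = mG in F_2^8, then tally its weight.
  m = 000 → c = 00000000, weight = 0.
  m = 100 → c = 00011000, weight = 2.
  m = 010 → c = 11000011, weight = 4.
  m = 110 → c = 11011011, weight = 6.
  m = 001 → c = 00110111, weight = 5.
  m = 101 → c = 00101111, weight = 5.
  m = 011 → c = 11110100, weight = 5.
  m = 111 → c = 11101100, weight = 5.
Tally weights:
  weight 0: 1 codewords.
  weight 2: 1 codewords.
  weight 4: 1 codewords.
  weight 5: 4 codewords.
  weight 6: 1 codewords.
Minimum distance d = smallest w > 0 with A_w > 0 = 2.
Sanity: Σ A_w = 8 = 2^3 = 8 ✓.


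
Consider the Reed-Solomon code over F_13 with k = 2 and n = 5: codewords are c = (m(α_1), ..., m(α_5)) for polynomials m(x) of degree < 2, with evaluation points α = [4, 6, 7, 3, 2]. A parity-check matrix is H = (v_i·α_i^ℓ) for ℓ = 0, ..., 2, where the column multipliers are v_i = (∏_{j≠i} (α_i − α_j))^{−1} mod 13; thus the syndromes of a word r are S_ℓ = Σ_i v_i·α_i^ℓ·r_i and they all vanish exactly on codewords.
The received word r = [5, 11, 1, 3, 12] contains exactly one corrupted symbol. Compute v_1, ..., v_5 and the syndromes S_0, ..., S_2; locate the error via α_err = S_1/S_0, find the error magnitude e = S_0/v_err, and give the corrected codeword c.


S = (1, 3, 9), error at position 4, error magnitude e = 1, c = [5, 11, 1, 2, 12].

Step 1: column multipliers v_i = (∏_{j≠i}(α_i − α_j))^{−1} mod 13.
  i = 1 (α = 4): (4−6)(4−7)(4−3)(4−2) = (−2)·(−3)·1·2 = 12 ≡ 12, so v_1 = 12^{−1} = 12 (mod 13).
  i = 2 (α = 6): (6−4)(6−7)(6−3)(6−2) = 2·(−1)·3·4 = −24 ≡ 2, so v_2 = 2^{−1} = 7 (mod 13).
  i = 3 (α = 7): (7−4)(7−6)(7−3)(7−2) = 3·1·4·5 = 60 ≡ 8, so v_3 = 8^{−1} = 5 (mod 13).
  i = 4 (α = 3): (3−4)(3−6)(3−7)(3−2) = (−1)·(−3)·(−4)·1 = −12 ≡ 1, so v_4 = 1^{−1} = 1 (mod 13).
  i = 5 (α = 2): (2−4)(2−6)(2−7)(2−3) = (−2)·(−4)·(−5)·(−1) = 40 ≡ 1, so v_5 = 1^{−1} = 1 (mod 13).
  v = [12, 7, 5, 1, 1].
Step 2: syndromes of r = [5, 11, 1, 3, 12] (all sums mod 13).
  S_0 = Σ v_i r_i = 12·5 + 7·11 + 5·1 + 1·3 + 1·12 = 157 ≡ 1.
  S_1 = Σ v_i α_i r_i = 12·4·5 + 7·6·11 + 5·7·1 + 1·3·3 + 1·2·12 = 770 ≡ 3.
  α_i^2 mod 13 = [3, 10, 10, 9, 4].
  S_2 = Σ v_i α_i^2 r_i = 12·3·5 + 7·10·11 + 5·10·1 + 1·9·3 + 1·4·12 = 1075 ≡ 9.
  S = (1, 3, 9) ≠ 0, so r is not a codeword (an error is present).
Step 3: locate the error. For a single error e at position i, S_ℓ = v_i·e·α_i^ℓ, so α_err = S_1/S_0.
  S_0^{−1} = 1^{−1} = 1 (mod 13), so α_err = 3·1 = 3 ≡ 3 = α_4. Error position i = 4.
  Consistency check: S_2/S_1 = 9·9 = 81 ≡ 3 = α_err ✓ (single-error assumption holds).
Step 4: error magnitude e = S_0/v_4 = S_0·∏_{j≠4}(α_4 − α_j) = 1·1 = 1 ≡ 1 (mod 13).
Step 5: correct position 4: c_4 = r_4 − e = 3 − 1 ≡ 2 (mod 13). Hence c = [5, 11, 1, 2, 12].
  Check: interpolating c through the α_i gives m(x) = 6 + 3·x (degree < 2) with m(α_i) = c_i for every i, so c is indeed a codeword.


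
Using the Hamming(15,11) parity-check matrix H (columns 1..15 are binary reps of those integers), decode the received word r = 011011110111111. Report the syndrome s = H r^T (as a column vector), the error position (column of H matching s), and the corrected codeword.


s = (1, 1, 0, 0)^T, error position = 12, corrected codeword c = 011011110110111

Compute s = H r^T mod 2 one row at a time:
  s_1 = 1 + 0 + 1 + 1 + 1 + 1 + 1 + 1 = 7 ≡ 1 (mod 2).
  s_2 = 0 + 1 + 1 + 1 + 1 + 1 + 1 + 1 = 7 ≡ 1 (mod 2).
  s_3 = 1 + 1 + 1 + 1 + 1 + 1 + 1 + 1 = 8 ≡ 0 (mod 2).
  s_4 = 0 + 1 + 1 + 1 + 0 + 1 + 1 + 1 = 6 ≡ 0 (mod 2).
s = (1, 1, 0, 0)^T — this equals column 12 of H (binary 1100), so error is at position 12.
Correct: flip bit 12 of r = 011011110111111 to get c = 011011110110111.


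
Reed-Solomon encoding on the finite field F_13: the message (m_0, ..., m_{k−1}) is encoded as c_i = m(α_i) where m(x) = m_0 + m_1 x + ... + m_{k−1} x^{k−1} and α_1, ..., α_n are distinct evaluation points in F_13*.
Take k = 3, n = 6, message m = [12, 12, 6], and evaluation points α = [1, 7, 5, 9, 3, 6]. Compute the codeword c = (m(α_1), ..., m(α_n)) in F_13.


c = [4, 0, 1, 8, 11, 1]

Message polynomial: m(x) = 12 + 12·x + 6·x^2 (mod 13).
For each evaluation point α_i, compute m(α_i) mod 13:
  α_1 = 1: Horner steps 6 → 5 → 4, so m(1) = 4.
  α_2 = 7: Horner steps 6 → 2 → 0, so m(7) = 0.
  α_3 = 5: Horner steps 6 → 3 → 1, so m(5) = 1.
  α_4 = 9: Horner steps 6 → 1 → 8, so m(9) = 8.
  α_5 = 3: Horner steps 6 → 4 → 11, so m(3) = 11.
  α_6 = 6: Horner steps 6 → 9 → 1, so m(6) = 1.
Codeword c = [4, 0, 1, 8, 11, 1] ∈ F_13^6.


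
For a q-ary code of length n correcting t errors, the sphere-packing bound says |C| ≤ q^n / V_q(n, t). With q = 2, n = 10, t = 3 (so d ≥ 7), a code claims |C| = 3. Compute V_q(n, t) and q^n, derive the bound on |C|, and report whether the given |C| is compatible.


V_q(n, t) = 176, q^n = 1024, Hamming bound = 5, |C| = 3 ≤ bound (satisfied).

Step 1: Compute V_q(n, t) = Σ_{j=0}^3 C(n, j) (q−1)^j.
  j = 0: C(10,0)·(1)^0 = 1·1 = 1.
  j = 1: C(10,1)·(1)^1 = 10·1 = 10.
  j = 2: C(10,2)·(1)^2 = 45·1 = 45.
  j = 3: C(10,3)·(1)^3 = 120·1 = 120.
  V_q(n, t) = 1 + 10 + 45 + 120 = 176.
Step 2: q^n = 2^10 = 1024.
Step 3: Hamming bound ⌊q^n / V_q(n,t)⌋ = ⌊1024/176⌋ = 5.
Step 4: Compare |C| = 3 to 5: satisfied.
The claimed |C| lies below the Hamming bound.


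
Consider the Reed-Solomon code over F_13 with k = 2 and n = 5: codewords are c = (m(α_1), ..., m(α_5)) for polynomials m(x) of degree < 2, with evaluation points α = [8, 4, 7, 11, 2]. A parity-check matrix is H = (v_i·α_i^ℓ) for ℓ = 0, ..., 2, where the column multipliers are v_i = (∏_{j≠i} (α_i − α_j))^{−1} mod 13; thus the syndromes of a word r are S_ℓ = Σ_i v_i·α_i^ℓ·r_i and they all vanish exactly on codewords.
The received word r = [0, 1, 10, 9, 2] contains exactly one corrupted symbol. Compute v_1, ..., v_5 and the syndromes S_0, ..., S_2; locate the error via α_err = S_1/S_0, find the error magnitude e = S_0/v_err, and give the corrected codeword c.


S = (1, 2, 4), error at position 5, error magnitude e = 7, c = [0, 1, 10, 9, 8].

Step 1: column multipliers v_i = (∏_{j≠i}(α_i − α_j))^{−1} mod 13.
  i = 1 (α = 8): (8−4)(8−7)(8−11)(8−2) = 4·1·(−3)·6 = −72 ≡ 6, so v_1 = 6^{−1} = 11 (mod 13).
  i = 2 (α = 4): (4−8)(4−7)(4−11)(4−2) = (−4)·(−3)·(−7)·2 = −168 ≡ 1, so v_2 = 1^{−1} = 1 (mod 13).
  i = 3 (α = 7): (7−8)(7−4)(7−11)(7−2) = (−1)·3·(−4)·5 = 60 ≡ 8, so v_3 = 8^{−1} = 5 (mod 13).
  i = 4 (α = 11): (11−8)(11−4)(11−7)(11−2) = 3·7·4·9 = 756 ≡ 2, so v_4 = 2^{−1} = 7 (mod 13).
  i = 5 (α = 2): (2−8)(2−4)(2−7)(2−11) = (−6)·(−2)·(−5)·(−9) = 540 ≡ 7, so v_5 = 7^{−1} = 2 (mod 13).
  v = [11, 1, 5, 7, 2].
Step 2: syndromes of r = [0, 1, 10, 9, 2] (all sums mod 13).
  S_0 = Σ v_i r_i = 11·0 + 1·1 + 5·10 + 7·9 + 2·2 = 118 ≡ 1.
  S_1 = Σ v_i α_i r_i = 11·8·0 + 1·4·1 + 5·7·10 + 7·11·9 + 2·2·2 = 1055 ≡ 2.
  α_i^2 mod 13 = [12, 3, 10, 4, 4].
  S_2 = Σ v_i α_i^2 r_i = 11·12·0 + 1·3·1 + 5·10·10 + 7·4·9 + 2·4·2 = 771 ≡ 4.
  S = (1, 2, 4) ≠ 0, so r is not a codeword (an error is present).
Step 3: locate the error. For a single error e at position i, S_ℓ = v_i·e·α_i^ℓ, so α_err = S_1/S_0.
  S_0^{−1} = 1^{−1} = 1 (mod 13), so α_err = 2·1 = 2 ≡ 2 = α_5. Error position i = 5.
  Consistency check: S_2/S_1 = 4·7 = 28 ≡ 2 = α_err ✓ (single-error assumption holds).
Step 4: error magnitude e = S_0/v_5 = S_0·∏_{j≠5}(α_5 − α_j) = 1·7 = 7 ≡ 7 (mod 13).
Step 5: correct position 5: c_5 = r_5 − e = 2 − 7 ≡ 8 (mod 13). Hence c = [0, 1, 10, 9, 8].
  Check: interpolating c through the α_i gives m(x) = 2 + 3·x (degree < 2) with m(α_i) = c_i for every i, so c is indeed a codeword.


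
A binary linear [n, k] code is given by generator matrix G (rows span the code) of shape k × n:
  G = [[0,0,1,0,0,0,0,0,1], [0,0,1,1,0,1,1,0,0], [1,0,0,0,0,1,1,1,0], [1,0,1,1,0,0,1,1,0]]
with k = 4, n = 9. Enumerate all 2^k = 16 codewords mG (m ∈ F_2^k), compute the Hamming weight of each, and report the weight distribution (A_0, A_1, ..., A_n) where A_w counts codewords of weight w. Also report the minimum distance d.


Weight distribution: A_0 = 1, A_1 = 1, A_2 = 1, A_3 = 4, A_4 = 5, A_5 = 3, A_6 = 1. Minimum distance d = 1.

Enumerate all 2^4 = 16 messages m ∈ F_2^4.
For each, compute codeword c = mG in F_2^9, then tally its weight.
  m = 0000 → c = 000000000, weight = 0.
  m = 1000 → c = 001000001, weight = 2.
  m = 0100 → c = 001101100, weight = 4.
  m = 1100 → c = 000101101, weight = 4.
  m = 0010 → c = 100001110, weight = 4.
  m = 1010 → c = 101001111, weight = 6.
  m = 0110 → c = 101100010, weight = 4.
  m = 1110 → c = 100100011, weight = 4.
  m = 0001 → c = 101100110, weight = 5.
  m = 1001 → c = 100100111, weight = 5.
  m = 0101 → c = 100001010, weight = 3.
  m = 1101 → c = 101001011, weight = 5.
  m = 0011 → c = 001101000, weight = 3.
  m = 1011 → c = 000101001, weight = 3.
  m = 0111 → c = 000000100, weight = 1.
  m = 1111 → c = 001000101, weight = 3.
Tally weights:
  weight 0: 1 codewords.
  weight 1: 1 codewords.
  weight 2: 1 codewords.
  weight 3: 4 codewords.
  weight 4: 5 codewords.
  weight 5: 3 codewords.
  weight 6: 1 codewords.
Minimum distance d = smallest w > 0 with A_w > 0 = 1.
Sanity: Σ A_w = 16 = 2^4 = 16 ✓.


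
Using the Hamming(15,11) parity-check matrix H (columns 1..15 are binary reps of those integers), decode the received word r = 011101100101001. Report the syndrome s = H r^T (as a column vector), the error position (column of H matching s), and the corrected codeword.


s = (1, 1, 0, 1)^T, error position = 13, corrected codeword c = 011101100101101

Compute s = H r^T mod 2 one row at a time:
  s_1 = 0 + 0 + 1 + 0 + 1 + 0 + 0 + 1 = 3 ≡ 1 (mod 2).
  s_2 = 1 + 0 + 1 + 1 + 1 + 0 + 0 + 1 = 5 ≡ 1 (mod 2).
  s_3 = 1 + 1 + 1 + 1 + 1 + 0 + 0 + 1 = 6 ≡ 0 (mod 2).
  s_4 = 0 + 1 + 0 + 1 + 0 + 0 + 0 + 1 = 3 ≡ 1 (mod 2).
s = (1, 1, 0, 1)^T — this equals column 13 of H (binary 1101), so error is at position 13.
Correct: flip bit 13 of r = 011101100101001 to get c = 011101100101101.


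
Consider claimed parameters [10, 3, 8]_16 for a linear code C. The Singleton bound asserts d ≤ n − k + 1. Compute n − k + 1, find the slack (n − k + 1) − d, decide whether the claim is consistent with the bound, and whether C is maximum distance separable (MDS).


Singleton RHS = n − k + 1 = 8, slack = 0, bound satisfied, MDS.

Singleton bound: d ≤ n − k + 1.
Here n = 10, k = 3, so n − k + 1 = 8.
Given d = 8, check d ≤ 8: YES.
Slack = (n − k + 1) − d = 0.
The code is MDS (slack = 0).
Description: the claimed parameters are [10, 3, 8]_16; such a code would be MDS (meets Singleton bound).


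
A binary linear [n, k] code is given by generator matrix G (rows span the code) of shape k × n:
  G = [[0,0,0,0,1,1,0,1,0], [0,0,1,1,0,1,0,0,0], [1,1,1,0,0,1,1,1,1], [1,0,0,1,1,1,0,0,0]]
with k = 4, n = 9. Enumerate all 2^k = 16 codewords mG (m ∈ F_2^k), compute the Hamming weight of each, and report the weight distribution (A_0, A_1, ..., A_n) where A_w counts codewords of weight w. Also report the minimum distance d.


Weight distribution: A_0 = 1, A_3 = 5, A_4 = 3, A_6 = 4, A_7 = 3. Minimum distance d = 3.

Enumerate all 2^4 = 16 messages m ∈ F_2^4.
For each, compute codeword c = mG in F_2^9, then tally its weight.
  m = 0000 → c = 000000000, weight = 0.
  m = 1000 → c = 000011010, weight = 3.
  m = 0100 → c = 001101000, weight = 3.
  m = 1100 → c = 001110010, weight = 4.
  m = 0010 → c = 111001111, weight = 7.
  m = 1010 → c = 111010101, weight = 6.
  m = 0110 → c = 110100111, weight = 6.
  m = 1110 → c = 110111101, weight = 7.
  m = 0001 → c = 100111000, weight = 4.
  m = 1001 → c = 100100010, weight = 3.
  m = 0101 → c = 101010000, weight = 3.
  m = 1101 → c = 101001010, weight = 4.
  m = 0011 → c = 011110111, weight = 7.
  m = 1011 → c = 011101101, weight = 6.
  m = 0111 → c = 010011111, weight = 6.
  m = 1111 → c = 010000101, weight = 3.
Tally weights:
  weight 0: 1 codewords.
  weight 3: 5 codewords.
  weight 4: 3 codewords.
  weight 6: 4 codewords.
  weight 7: 3 codewords.
Minimum distance d = smallest w > 0 with A_w > 0 = 3.
Sanity: Σ A_w = 16 = 2^4 = 16 ✓.


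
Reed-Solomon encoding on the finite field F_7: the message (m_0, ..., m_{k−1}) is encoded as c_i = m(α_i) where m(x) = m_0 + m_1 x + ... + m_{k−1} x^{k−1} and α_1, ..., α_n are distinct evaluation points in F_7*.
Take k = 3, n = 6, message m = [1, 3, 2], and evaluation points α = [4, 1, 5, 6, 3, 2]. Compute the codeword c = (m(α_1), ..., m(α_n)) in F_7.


c = [3, 6, 3, 0, 0, 1]

Message polynomial: m(x) = 1 + 3·x + 2·x^2 (mod 7).
For each evaluation point α_i, compute m(α_i) mod 7:
  α_1 = 4: Horner steps 2 → 4 → 3, so m(4) = 3.
  α_2 = 1: Horner steps 2 → 5 → 6, so m(1) = 6.
  α_3 = 5: Horner steps 2 → 6 → 3, so m(5) = 3.
  α_4 = 6: Horner steps 2 → 1 → 0, so m(6) = 0.
  α_5 = 3: Horner steps 2 → 2 → 0, so m(3) = 0.
  α_6 = 2: Horner steps 2 → 0 → 1, so m(2) = 1.
Codeword c = [3, 6, 3, 0, 0, 1] ∈ F_7^6.


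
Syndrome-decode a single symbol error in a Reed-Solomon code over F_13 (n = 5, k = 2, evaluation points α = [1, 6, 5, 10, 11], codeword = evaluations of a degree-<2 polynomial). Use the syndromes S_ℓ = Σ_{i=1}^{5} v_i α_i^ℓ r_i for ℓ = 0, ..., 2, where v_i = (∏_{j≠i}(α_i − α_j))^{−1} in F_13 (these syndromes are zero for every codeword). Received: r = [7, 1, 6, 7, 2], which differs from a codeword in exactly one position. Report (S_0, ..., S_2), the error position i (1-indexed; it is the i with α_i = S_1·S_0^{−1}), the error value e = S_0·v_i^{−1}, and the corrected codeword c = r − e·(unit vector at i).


S = (12, 12, 12), error at position 1, error magnitude e = 7, c = [0, 1, 6, 7, 2].

Step 1: column multipliers v_i = (∏_{j≠i}(α_i − α_j))^{−1} mod 13.
  i = 1 (α = 1): (1−6)(1−5)(1−10)(1−11) = (−5)·(−4)·(−9)·(−10) = 1800 ≡ 6, so v_1 = 6^{−1} = 11 (mod 13).
  i = 2 (α = 6): (6−1)(6−5)(6−10)(6−11) = 5·1·(−4)·(−5) = 100 ≡ 9, so v_2 = 9^{−1} = 3 (mod 13).
  i = 3 (α = 5): (5−1)(5−6)(5−10)(5−11) = 4·(−1)·(−5)·(−6) = −120 ≡ 10, so v_3 = 10^{−1} = 4 (mod 13).
  i = 4 (α = 10): (10−1)(10−6)(10−5)(10−11) = 9·4·5·(−1) = −180 ≡ 2, so v_4 = 2^{−1} = 7 (mod 13).
  i = 5 (α = 11): (11−1)(11−6)(11−5)(11−10) = 10·5·6·1 = 300 ≡ 1, so v_5 = 1^{−1} = 1 (mod 13).
  v = [11, 3, 4, 7, 1].
Step 2: syndromes of r = [7, 1, 6, 7, 2] (all sums mod 13).
  S_0 = Σ v_i r_i = 11·7 + 3·1 + 4·6 + 7·7 + 1·2 = 155 ≡ 12.
  S_1 = Σ v_i α_i r_i = 11·1·7 + 3·6·1 + 4·5·6 + 7·10·7 + 1·11·2 = 727 ≡ 12.
  α_i^2 mod 13 = [1, 10, 12, 9, 4].
  S_2 = Σ v_i α_i^2 r_i = 11·1·7 + 3·10·1 + 4·12·6 + 7·9·7 + 1·4·2 = 844 ≡ 12.
  S = (12, 12, 12) ≠ 0, so r is not a codeword (an error is present).
Step 3: locate the error. For a single error e at position i, S_ℓ = v_i·e·α_i^ℓ, so α_err = S_1/S_0.
  S_0^{−1} = 12^{−1} = 12 (mod 13), so α_err = 12·12 = 144 ≡ 1 = α_1. Error position i = 1.
  Consistency check: S_2/S_1 = 12·12 = 144 ≡ 1 = α_err ✓ (single-error assumption holds).
Step 4: error magnitude e = S_0/v_1 = S_0·∏_{j≠1}(α_1 − α_j) = 12·6 = 72 ≡ 7 (mod 13).
Step 5: correct position 1: c_1 = r_1 − e = 7 − 7 ≡ 0 (mod 13). Hence c = [0, 1, 6, 7, 2].
  Check: interpolating c through the α_i gives m(x) = 5 + 8·x (degree < 2) with m(α_i) = c_i for every i, so c is indeed a codeword.


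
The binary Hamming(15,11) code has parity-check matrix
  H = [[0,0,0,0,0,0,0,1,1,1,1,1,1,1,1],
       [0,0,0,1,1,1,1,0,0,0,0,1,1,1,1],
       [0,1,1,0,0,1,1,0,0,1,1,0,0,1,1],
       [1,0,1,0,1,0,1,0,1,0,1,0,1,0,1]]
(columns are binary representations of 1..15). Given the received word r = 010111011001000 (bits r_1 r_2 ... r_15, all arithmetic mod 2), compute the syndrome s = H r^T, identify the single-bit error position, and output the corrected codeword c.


s = (1, 0, 0, 0)^T, error position = 8, corrected codeword c = 010111001001000

Compute s = H r^T mod 2 one row at a time:
  s_1 = 1 + 1 + 0 + 0 + 1 + 0 + 0 + 0 = 3 ≡ 1 (mod 2).
  s_2 = 1 + 1 + 1 + 0 + 1 + 0 + 0 + 0 = 4 ≡ 0 (mod 2).
  s_3 = 1 + 0 + 1 + 0 + 0 + 0 + 0 + 0 = 2 ≡ 0 (mod 2).
  s_4 = 0 + 0 + 1 + 0 + 1 + 0 + 0 + 0 = 2 ≡ 0 (mod 2).
s = (1, 0, 0, 0)^T — this equals column 8 of H (binary 1000), so error is at position 8.
Correct: flip bit 8 of r = 010111011001000 to get c = 010111001001000.


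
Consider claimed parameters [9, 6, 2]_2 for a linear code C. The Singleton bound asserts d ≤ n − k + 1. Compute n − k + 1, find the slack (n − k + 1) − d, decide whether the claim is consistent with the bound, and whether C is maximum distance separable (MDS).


Singleton RHS = n − k + 1 = 4, slack = 2, bound satisfied, not MDS.

Singleton bound: d ≤ n − k + 1.
Here n = 9, k = 6, so n − k + 1 = 4.
Given d = 2, check d ≤ 4: YES.
Slack = (n − k + 1) − d = 2.
The code is NOT MDS (slack = 2 > 0).
Description: the claimed parameters are [9, 6, 2]_2; such a code would be non-MDS.


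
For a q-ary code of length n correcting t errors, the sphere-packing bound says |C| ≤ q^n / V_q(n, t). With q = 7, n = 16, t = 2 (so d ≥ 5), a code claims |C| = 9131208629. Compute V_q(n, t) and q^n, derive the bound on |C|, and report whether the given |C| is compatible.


V_q(n, t) = 4417, q^n = 33232930569601, Hamming bound = 7523869270, |C| = 9131208629 > bound (violated).

Step 1: Compute V_q(n, t) = Σ_{j=0}^2 C(n, j) (q−1)^j.
  j = 0: C(16,0)·(6)^0 = 1·1 = 1.
  j = 1: C(16,1)·(6)^1 = 16·6 = 96.
  j = 2: C(16,2)·(6)^2 = 120·36 = 4320.
  V_q(n, t) = 1 + 96 + 4320 = 4417.
Step 2: q^n = 7^16 = 33232930569601.
Step 3: Hamming bound ⌊q^n / V_q(n,t)⌋ = ⌊33232930569601/4417⌋ = 7523869270.
Step 4: Compare |C| = 9131208629 to 7523869270: violated.
The claimed |C| lies above the Hamming bound, so no 7-ary code of length 16 with d ≥ 5 can have 9131208629 codewords.


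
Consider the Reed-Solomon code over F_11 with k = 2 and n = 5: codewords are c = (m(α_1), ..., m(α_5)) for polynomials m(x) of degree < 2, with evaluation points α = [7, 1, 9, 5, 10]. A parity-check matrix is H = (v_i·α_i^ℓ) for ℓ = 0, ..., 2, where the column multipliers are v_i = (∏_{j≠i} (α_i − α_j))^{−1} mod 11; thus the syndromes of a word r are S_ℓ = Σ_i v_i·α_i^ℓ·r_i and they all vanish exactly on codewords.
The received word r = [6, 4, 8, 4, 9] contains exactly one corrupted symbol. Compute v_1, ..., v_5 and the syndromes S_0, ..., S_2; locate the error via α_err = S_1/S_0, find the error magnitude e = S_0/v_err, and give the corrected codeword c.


S = (4, 4, 4), error at position 2, error magnitude e = 4, c = [6, 0, 8, 4, 9].

Step 1: column multipliers v_i = (∏_{j≠i}(α_i − α_j))^{−1} mod 11.
  i = 1 (α = 7): (7−1)(7−9)(7−5)(7−10) = 6·(−2)·2·(−3) = 72 ≡ 6, so v_1 = 6^{−1} = 2 (mod 11).
  i = 2 (α = 1): (1−7)(1−9)(1−5)(1−10) = (−6)·(−8)·(−4)·(−9) = 1728 ≡ 1, so v_2 = 1^{−1} = 1 (mod 11).
  i = 3 (α = 9): (9−7)(9−1)(9−5)(9−10) = 2·8·4·(−1) = −64 ≡ 2, so v_3 = 2^{−1} = 6 (mod 11).
  i = 4 (α = 5): (5−7)(5−1)(5−9)(5−10) = (−2)·4·(−4)·(−5) = −160 ≡ 5, so v_4 = 5^{−1} = 9 (mod 11).
  i = 5 (α = 10): (10−7)(10−1)(10−9)(10−5) = 3·9·1·5 = 135 ≡ 3, so v_5 = 3^{−1} = 4 (mod 11).
  v = [2, 1, 6, 9, 4].
Step 2: syndromes of r = [6, 4, 8, 4, 9] (all sums mod 11).
  S_0 = Σ v_i r_i = 2·6 + 1·4 + 6·8 + 9·4 + 4·9 = 136 ≡ 4.
  S_1 = Σ v_i α_i r_i = 2·7·6 + 1·1·4 + 6·9·8 + 9·5·4 + 4·10·9 = 1060 ≡ 4.
  α_i^2 mod 11 = [5, 1, 4, 3, 1].
  S_2 = Σ v_i α_i^2 r_i = 2·5·6 + 1·1·4 + 6·4·8 + 9·3·4 + 4·1·9 = 400 ≡ 4.
  S = (4, 4, 4) ≠ 0, so r is not a codeword (an error is present).
Step 3: locate the error. For a single error e at position i, S_ℓ = v_i·e·α_i^ℓ, so α_err = S_1/S_0.
  S_0^{−1} = 4^{−1} = 3 (mod 11), so α_err = 4·3 = 12 ≡ 1 = α_2. Error position i = 2.
  Consistency check: S_2/S_1 = 4·3 = 12 ≡ 1 = α_err ✓ (single-error assumption holds).
Step 4: error magnitude e = S_0/v_2 = S_0·∏_{j≠2}(α_2 − α_j) = 4·1 = 4 ≡ 4 (mod 11).
Step 5: correct position 2: c_2 = r_2 − e = 4 − 4 ≡ 0 (mod 11). Hence c = [6, 0, 8, 4, 9].
  Check: interpolating c through the α_i gives m(x) = 10 + 1·x (degree < 2) with m(α_i) = c_i for every i, so c is indeed a codeword.


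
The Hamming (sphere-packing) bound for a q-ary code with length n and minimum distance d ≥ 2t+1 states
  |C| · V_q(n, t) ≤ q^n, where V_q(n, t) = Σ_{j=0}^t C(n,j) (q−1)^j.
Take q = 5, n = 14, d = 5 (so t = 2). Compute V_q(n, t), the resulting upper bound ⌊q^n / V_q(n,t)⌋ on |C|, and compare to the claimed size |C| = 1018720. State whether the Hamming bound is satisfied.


V_q(n, t) = 1513, q^n = 6103515625, Hamming bound = 4034048, |C| = 1018720 ≤ bound (satisfied).

Step 1: Compute V_q(n, t) = Σ_{j=0}^2 C(n, j) (q−1)^j.
  j = 0: C(14,0)·(4)^0 = 1·1 = 1.
  j = 1: C(14,1)·(4)^1 = 14·4 = 56.
  j = 2: C(14,2)·(4)^2 = 91·16 = 1456.
  V_q(n, t) = 1 + 56 + 1456 = 1513.
Step 2: q^n = 5^14 = 6103515625.
Step 3: Hamming bound ⌊q^n / V_q(n,t)⌋ = ⌊6103515625/1513⌋ = 4034048.
Step 4: Compare |C| = 1018720 to 4034048: satisfied.
The claimed |C| lies below the Hamming bound.


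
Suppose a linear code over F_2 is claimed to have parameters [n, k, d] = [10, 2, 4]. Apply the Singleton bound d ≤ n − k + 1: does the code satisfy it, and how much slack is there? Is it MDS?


Singleton RHS = n − k + 1 = 9, slack = 5, bound satisfied, not MDS.

Singleton bound: d ≤ n − k + 1.
Here n = 10, k = 2, so n − k + 1 = 9.
Given d = 4, check d ≤ 9: YES.
Slack = (n − k + 1) − d = 5.
The code is NOT MDS (slack = 5 > 0).
Description: the claimed parameters are [10, 2, 4]_2; such a code would be non-MDS.


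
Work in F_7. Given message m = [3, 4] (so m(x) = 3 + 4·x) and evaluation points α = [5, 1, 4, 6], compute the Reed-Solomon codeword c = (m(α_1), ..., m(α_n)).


c = [2, 0, 5, 6]

Message polynomial: m(x) = 3 + 4·x (mod 7).
For each evaluation point α_i, compute m(α_i) mod 7:
  α_1 = 5: Horner steps 4 → 2, so m(5) = 2.
  α_2 = 1: Horner steps 4 → 0, so m(1) = 0.
  α_3 = 4: Horner steps 4 → 5, so m(4) = 5.
  α_4 = 6: Horner steps 4 → 6, so m(6) = 6.
Codeword c = [2, 0, 5, 6] ∈ F_7^4.


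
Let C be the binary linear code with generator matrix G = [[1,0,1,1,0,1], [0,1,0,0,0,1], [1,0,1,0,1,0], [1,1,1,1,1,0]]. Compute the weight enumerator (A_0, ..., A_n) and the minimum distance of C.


Weight distribution: A_0 = 1, A_1 = 1, A_2 = 4, A_3 = 4, A_4 = 3, A_5 = 3. Minimum distance d = 1.

Enumerate all 2^4 = 16 messages m ∈ F_2^4.
For each, compute codeword c = mG in F_2^6, then tally its weight.
  m = 0000 → c = 000000, weight = 0.
  m = 1000 → c = 101101, weight = 4.
  m = 0100 → c = 010001, weight = 2.
  m = 1100 → c = 111100, weight = 4.
  m = 0010 → c = 101010, weight = 3.
  m = 1010 → c = 000111, weight = 3.
  m = 0110 → c = 111011, weight = 5.
  m = 1110 → c = 010110, weight = 3.
  m = 0001 → c = 111110, weight = 5.
  m = 1001 → c = 010011, weight = 3.
  m = 0101 → c = 101111, weight = 5.
  m = 1101 → c = 000010, weight = 1.
  m = 0011 → c = 010100, weight = 2.
  m = 1011 → c = 111001, weight = 4.
  m = 0111 → c = 000101, weight = 2.
  m = 1111 → c = 101000, weight = 2.
Tally weights:
  weight 0: 1 codewords.
  weight 1: 1 codewords.
  weight 2: 4 codewords.
  weight 3: 4 codewords.
  weight 4: 3 codewords.
  weight 5: 3 codewords.
Minimum distance d = smallest w > 0 with A_w > 0 = 1.
Sanity: Σ A_w = 16 = 2^4 = 16 ✓.


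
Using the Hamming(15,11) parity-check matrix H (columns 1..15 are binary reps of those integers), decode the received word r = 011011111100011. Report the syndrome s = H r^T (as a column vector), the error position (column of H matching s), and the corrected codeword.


s = (1, 1, 1, 1)^T, error position = 15, corrected codeword c = 011011111100010

Compute s = H r^T mod 2 one row at a time:
  s_1 = 1 + 1 + 1 + 0 + 0 + 0 + 1 + 1 = 5 ≡ 1 (mod 2).
  s_2 = 0 + 1 + 1 + 1 + 0 + 0 + 1 + 1 = 5 ≡ 1 (mod 2).
  s_3 = 1 + 1 + 1 + 1 + 1 + 0 + 1 + 1 = 7 ≡ 1 (mod 2).
  s_4 = 0 + 1 + 1 + 1 + 1 + 0 + 0 + 1 = 5 ≡ 1 (mod 2).
s = (1, 1, 1, 1)^T — this equals column 15 of H (binary 1111), so error is at position 15.
Correct: flip bit 15 of r = 011011111100011 to get c = 011011111100010.


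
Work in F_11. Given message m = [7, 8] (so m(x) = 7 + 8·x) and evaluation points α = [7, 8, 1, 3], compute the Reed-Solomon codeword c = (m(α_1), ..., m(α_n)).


c = [8, 5, 4, 9]

Message polynomial: m(x) = 7 + 8·x (mod 11).
For each evaluation point α_i, compute m(α_i) mod 11:
  α_1 = 7: Horner steps 8 → 8, so m(7) = 8.
  α_2 = 8: Horner steps 8 → 5, so m(8) = 5.
  α_3 = 1: Horner steps 8 → 4, so m(1) = 4.
  α_4 = 3: Horner steps 8 → 9, so m(3) = 9.
Codeword c = [8, 5, 4, 9] ∈ F_11^4.


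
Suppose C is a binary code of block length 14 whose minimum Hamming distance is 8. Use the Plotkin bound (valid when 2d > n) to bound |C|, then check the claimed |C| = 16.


Plotkin bound M ≤ 8; given |C| = 16 > bound (violated).

Check applicability: 2d = 16, n = 14.
2d − n = 2 > 0, so Plotkin applies.
Compute d/(2d−n) = 8/2 ≈ 4.0000.
⌊d/(2d−n)⌋ = 4.
Plotkin bound: M ≤ 2·4 = 8.
Given |C| = 16, check: VIOLATED.
This |C| is above the Plotkin bound, so no binary code with n = 14, d = 8 and 16 codewords exists.


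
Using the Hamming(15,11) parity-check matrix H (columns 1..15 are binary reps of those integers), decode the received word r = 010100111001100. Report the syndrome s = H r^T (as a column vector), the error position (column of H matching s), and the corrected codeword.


s = (0, 0, 0, 1)^T, error position = 1, corrected codeword c = 110100111001100

Compute s = H r^T mod 2 one row at a time:
  s_1 = 1 + 1 + 0 + 0 + 1 + 1 + 0 + 0 = 4 ≡ 0 (mod 2).
  s_2 = 1 + 0 + 0 + 1 + 1 + 1 + 0 + 0 = 4 ≡ 0 (mod 2).
  s_3 = 1 + 0 + 0 + 1 + 0 + 0 + 0 + 0 = 2 ≡ 0 (mod 2).
  s_4 = 0 + 0 + 0 + 1 + 1 + 0 + 1 + 0 = 3 ≡ 1 (mod 2).
s = (0, 0, 0, 1)^T — this equals column 1 of H (binary 0001), so error is at position 1.
Correct: flip bit 1 of r = 010100111001100 to get c = 110100111001100.


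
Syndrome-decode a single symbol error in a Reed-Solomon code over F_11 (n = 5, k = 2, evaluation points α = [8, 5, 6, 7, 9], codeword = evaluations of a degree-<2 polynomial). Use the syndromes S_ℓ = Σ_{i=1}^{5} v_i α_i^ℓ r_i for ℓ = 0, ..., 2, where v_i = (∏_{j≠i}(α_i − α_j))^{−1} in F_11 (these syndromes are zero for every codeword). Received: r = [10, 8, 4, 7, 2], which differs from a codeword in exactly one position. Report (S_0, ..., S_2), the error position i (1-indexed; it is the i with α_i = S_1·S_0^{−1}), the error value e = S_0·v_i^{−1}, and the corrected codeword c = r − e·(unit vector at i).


S = (9, 1, 5), error at position 2, error magnitude e = 7, c = [10, 1, 4, 7, 2].

Step 1: column multipliers v_i = (∏_{j≠i}(α_i − α_j))^{−1} mod 11.
  i = 1 (α = 8): (8−5)(8−6)(8−7)(8−9) = 3·2·1·(−1) = −6 ≡ 5, so v_1 = 5^{−1} = 9 (mod 11).
  i = 2 (α = 5): (5−8)(5−6)(5−7)(5−9) = (−3)·(−1)·(−2)·(−4) = 24 ≡ 2, so v_2 = 2^{−1} = 6 (mod 11).
  i = 3 (α = 6): (6−8)(6−5)(6−7)(6−9) = (−2)·1·(−1)·(−3) = −6 ≡ 5, so v_3 = 5^{−1} = 9 (mod 11).
  i = 4 (α = 7): (7−8)(7−5)(7−6)(7−9) = (−1)·2·1·(−2) = 4 ≡ 4, so v_4 = 4^{−1} = 3 (mod 11).
  i = 5 (α = 9): (9−8)(9−5)(9−6)(9−7) = 1·4·3·2 = 24 ≡ 2, so v_5 = 2^{−1} = 6 (mod 11).
  v = [9, 6, 9, 3, 6].
Step 2: syndromes of r = [10, 8, 4, 7, 2] (all sums mod 11).
  S_0 = Σ v_i r_i = 9·10 + 6·8 + 9·4 + 3·7 + 6·2 = 207 ≡ 9.
  S_1 = Σ v_i α_i r_i = 9·8·10 + 6·5·8 + 9·6·4 + 3·7·7 + 6·9·2 = 1431 ≡ 1.
  α_i^2 mod 11 = [9, 3, 3, 5, 4].
  S_2 = Σ v_i α_i^2 r_i = 9·9·10 + 6·3·8 + 9·3·4 + 3·5·7 + 6·4·2 = 1215 ≡ 5.
  S = (9, 1, 5) ≠ 0, so r is not a codeword (an error is present).
Step 3: locate the error. For a single error e at position i, S_ℓ = v_i·e·α_i^ℓ, so α_err = S_1/S_0.
  S_0^{−1} = 9^{−1} = 5 (mod 11), so α_err = 1·5 = 5 ≡ 5 = α_2. Error position i = 2.
  Consistency check: S_2/S_1 = 5·1 = 5 ≡ 5 = α_err ✓ (single-error assumption holds).
Step 4: error magnitude e = S_0/v_2 = S_0·∏_{j≠2}(α_2 − α_j) = 9·2 = 18 ≡ 7 (mod 11).
Step 5: correct position 2: c_2 = r_2 − e = 8 − 7 ≡ 1 (mod 11). Hence c = [10, 1, 4, 7, 2].
  Check: interpolating c through the α_i gives m(x) = 8 + 3·x (degree < 2) with m(α_i) = c_i for every i, so c is indeed a codeword.


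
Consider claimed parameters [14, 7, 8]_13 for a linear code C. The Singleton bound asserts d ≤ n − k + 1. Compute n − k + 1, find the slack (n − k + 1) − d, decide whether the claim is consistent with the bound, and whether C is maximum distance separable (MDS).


Singleton RHS = n − k + 1 = 8, slack = 0, bound satisfied, MDS.

Singleton bound: d ≤ n − k + 1.
Here n = 14, k = 7, so n − k + 1 = 8.
Given d = 8, check d ≤ 8: YES.
Slack = (n − k + 1) − d = 0.
The code is MDS (slack = 0).
Description: the claimed parameters are [14, 7, 8]_13; such a code would be MDS (meets Singleton bound).


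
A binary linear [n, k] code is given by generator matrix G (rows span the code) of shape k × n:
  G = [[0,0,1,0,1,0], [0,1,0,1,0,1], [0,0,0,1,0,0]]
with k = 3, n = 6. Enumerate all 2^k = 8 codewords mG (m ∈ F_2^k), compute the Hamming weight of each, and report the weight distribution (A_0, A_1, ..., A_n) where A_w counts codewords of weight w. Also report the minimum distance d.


Weight distribution: A_0 = 1, A_1 = 1, A_2 = 2, A_3 = 2, A_4 = 1, A_5 = 1. Minimum distance d = 1.

Enumerate all 2^3 = 8 messages m ∈ F_2^3.
For each, compute codeword c = mG in F_2^6, then tally its weight.
  m = 000 → c = 000000, weight = 0.
  m = 100 → c = 001010, weight = 2.
  m = 010 → c = 010101, weight = 3.
  m = 110 → c = 011111, weight = 5.
  m = 001 → c = 000100, weight = 1.
  m = 101 → c = 001110, weight = 3.
  m = 011 → c = 010001, weight = 2.
  m = 111 → c = 011011, weight = 4.
Tally weights:
  weight 0: 1 codewords.
  weight 1: 1 codewords.
  weight 2: 2 codewords.
  weight 3: 2 codewords.
  weight 4: 1 codewords.
  weight 5: 1 codewords.
Minimum distance d = smallest w > 0 with A_w > 0 = 1.
Sanity: Σ A_w = 8 = 2^3 = 8 ✓.


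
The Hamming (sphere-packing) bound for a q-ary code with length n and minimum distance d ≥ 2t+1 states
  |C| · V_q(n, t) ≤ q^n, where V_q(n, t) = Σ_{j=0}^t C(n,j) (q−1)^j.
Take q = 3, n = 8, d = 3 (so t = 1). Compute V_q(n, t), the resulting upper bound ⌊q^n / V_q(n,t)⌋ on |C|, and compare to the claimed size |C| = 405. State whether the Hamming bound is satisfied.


V_q(n, t) = 17, q^n = 6561, Hamming bound = 385, |C| = 405 > bound (violated).

Step 1: Compute V_q(n, t) = Σ_{j=0}^1 C(n, j) (q−1)^j.
  j = 0: C(8,0)·(2)^0 = 1·1 = 1.
  j = 1: C(8,1)·(2)^1 = 8·2 = 16.
  V_q(n, t) = 1 + 16 = 17.
Step 2: q^n = 3^8 = 6561.
Step 3: Hamming bound ⌊q^n / V_q(n,t)⌋ = ⌊6561/17⌋ = 385.
Step 4: Compare |C| = 405 to 385: violated.
The claimed |C| lies above the Hamming bound, so no 3-ary code of length 8 with d ≥ 3 can have 405 codewords.


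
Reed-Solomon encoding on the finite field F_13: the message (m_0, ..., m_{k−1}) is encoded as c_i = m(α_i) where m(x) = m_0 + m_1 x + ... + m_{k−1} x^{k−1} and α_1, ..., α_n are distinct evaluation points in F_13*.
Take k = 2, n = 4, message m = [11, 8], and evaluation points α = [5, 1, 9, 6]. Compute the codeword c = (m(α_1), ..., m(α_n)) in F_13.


c = [12, 6, 5, 7]

Message polynomial: m(x) = 11 + 8·x (mod 13).
For each evaluation point α_i, compute m(α_i) mod 13:
  α_1 = 5: Horner steps 8 → 12, so m(5) = 12.
  α_2 = 1: Horner steps 8 → 6, so m(1) = 6.
  α_3 = 9: Horner steps 8 → 5, so m(9) = 5.
  α_4 = 6: Horner steps 8 → 7, so m(6) = 7.
Codeword c = [12, 6, 5, 7] ∈ F_13^4.


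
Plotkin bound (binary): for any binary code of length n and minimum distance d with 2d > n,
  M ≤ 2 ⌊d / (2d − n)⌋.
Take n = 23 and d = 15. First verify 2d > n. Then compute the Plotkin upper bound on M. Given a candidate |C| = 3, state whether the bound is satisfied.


Plotkin bound M ≤ 4; given |C| = 3 ≤ bound (satisfied).

Check applicability: 2d = 30, n = 23.
2d − n = 7 > 0, so Plotkin applies.
Compute d/(2d−n) = 15/7 ≈ 2.1429.
⌊d/(2d−n)⌋ = 2.
Plotkin bound: M ≤ 2·2 = 4.
Given |C| = 3, check: satisfied.
This |C| is below the Plotkin bound.
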